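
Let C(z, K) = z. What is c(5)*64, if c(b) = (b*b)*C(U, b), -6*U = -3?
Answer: 800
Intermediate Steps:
U = ½ (U = -⅙*(-3) = ½ ≈ 0.50000)
c(b) = b²/2 (c(b) = (b*b)*(½) = b²*(½) = b²/2)
c(5)*64 = ((½)*5²)*64 = ((½)*25)*64 = (25/2)*64 = 800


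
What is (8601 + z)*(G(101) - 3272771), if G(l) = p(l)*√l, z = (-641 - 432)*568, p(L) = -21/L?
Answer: 1966487001373 + 12618123*√101/101 ≈ 1.9665e+12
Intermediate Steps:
z = -609464 (z = -1073*568 = -609464)
G(l) = -21/√l (G(l) = (-21/l)*√l = -21/√l)
(8601 + z)*(G(101) - 3272771) = (8601 - 609464)*(-21*√101/101 - 3272771) = -600863*(-21*√101/101 - 3272771) = -600863*(-3272771 - 21*√101/101) = 1966487001373 + 12618123*√101/101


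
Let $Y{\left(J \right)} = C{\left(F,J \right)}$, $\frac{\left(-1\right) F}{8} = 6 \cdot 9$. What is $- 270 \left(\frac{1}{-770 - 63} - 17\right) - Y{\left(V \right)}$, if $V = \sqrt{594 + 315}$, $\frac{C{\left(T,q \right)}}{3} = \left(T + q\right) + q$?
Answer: $\frac{4903308}{833} - 18 \sqrt{101} \approx 5705.4$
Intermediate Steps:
$F = -432$ ($F = - 8 \cdot 6 \cdot 9 = \left(-8\right) 54 = -432$)
$C{\left(T,q \right)} = 3 T + 6 q$ ($C{\left(T,q \right)} = 3 \left(\left(T + q\right) + q\right) = 3 \left(T + 2 q\right) = 3 T + 6 q$)
$V = 3 \sqrt{101}$ ($V = \sqrt{909} = 3 \sqrt{101} \approx 30.15$)
$Y{\left(J \right)} = -1296 + 6 J$ ($Y{\left(J \right)} = 3 \left(-432\right) + 6 J = -1296 + 6 J$)
$- 270 \left(\frac{1}{-770 - 63} - 17\right) - Y{\left(V \right)} = - 270 \left(\frac{1}{-770 - 63} - 17\right) - \left(-1296 + 6 \cdot 3 \sqrt{101}\right) = - 270 \left(\frac{1}{-833} - 17\right) - \left(-1296 + 18 \sqrt{101}\right) = - 270 \left(- \frac{1}{833} - 17\right) + \left(1296 - 18 \sqrt{101}\right) = \left(-270\right) \left(- \frac{14162}{833}\right) + \left(1296 - 18 \sqrt{101}\right) = \frac{3823740}{833} + \left(1296 - 18 \sqrt{101}\right) = \frac{4903308}{833} - 18 \sqrt{101}$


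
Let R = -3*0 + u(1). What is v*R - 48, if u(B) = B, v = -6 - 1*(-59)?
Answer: 5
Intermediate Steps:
v = 53 (v = -6 + 59 = 53)
R = 1 (R = -3*0 + 1 = 0 + 1 = 1)
v*R - 48 = 53*1 - 48 = 53 - 48 = 5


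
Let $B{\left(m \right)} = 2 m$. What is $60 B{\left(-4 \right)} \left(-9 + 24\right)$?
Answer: $-7200$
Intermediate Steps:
$60 B{\left(-4 \right)} \left(-9 + 24\right) = 60 \cdot 2 \left(-4\right) \left(-9 + 24\right) = 60 \left(-8\right) 15 = \left(-480\right) 15 = -7200$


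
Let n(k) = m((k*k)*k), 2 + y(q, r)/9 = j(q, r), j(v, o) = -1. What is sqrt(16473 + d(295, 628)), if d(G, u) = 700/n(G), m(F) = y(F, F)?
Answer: sqrt(1332213)/9 ≈ 128.25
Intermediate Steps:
y(q, r) = -27 (y(q, r) = -18 + 9*(-1) = -18 - 9 = -27)
m(F) = -27
n(k) = -27
d(G, u) = -700/27 (d(G, u) = 700/(-27) = 700*(-1/27) = -700/27)
sqrt(16473 + d(295, 628)) = sqrt(16473 - 700/27) = sqrt(444071/27) = sqrt(1332213)/9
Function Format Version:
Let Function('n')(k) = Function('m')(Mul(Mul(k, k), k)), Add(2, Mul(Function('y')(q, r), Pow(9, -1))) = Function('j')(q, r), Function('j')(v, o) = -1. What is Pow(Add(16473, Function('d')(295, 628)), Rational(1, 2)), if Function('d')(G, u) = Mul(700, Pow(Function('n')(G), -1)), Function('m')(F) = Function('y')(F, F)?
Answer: Mul(Rational(1, 9), Pow(1332213, Rational(1, 2))) ≈ 128.25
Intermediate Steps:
Function('y')(q, r) = -27 (Function('y')(q, r) = Add(-18, Mul(9, -1)) = Add(-18, -9) = -27)
Function('m')(F) = -27
Function('n')(k) = -27
Function('d')(G, u) = Rational(-700, 27) (Function('d')(G, u) = Mul(700, Pow(-27, -1)) = Mul(700, Rational(-1, 27)) = Rational(-700, 27))
Pow(Add(16473, Function('d')(295, 628)), Rational(1, 2)) = Pow(Add(16473, Rational(-700, 27)), Rational(1, 2)) = Pow(Rational(444071, 27), Rational(1, 2)) = Mul(Rational(1, 9), Pow(1332213, Rational(1, 2)))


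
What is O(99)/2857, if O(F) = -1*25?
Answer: -25/2857 ≈ -0.0087504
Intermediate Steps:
O(F) = -25
O(99)/2857 = -25/2857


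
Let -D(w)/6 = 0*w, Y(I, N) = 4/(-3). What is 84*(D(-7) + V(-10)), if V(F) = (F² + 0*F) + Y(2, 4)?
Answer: 8288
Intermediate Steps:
Y(I, N) = -4/3 (Y(I, N) = 4*(-⅓) = -4/3)
V(F) = -4/3 + F² (V(F) = (F² + 0*F) - 4/3 = (F² + 0) - 4/3 = F² - 4/3 = -4/3 + F²)
D(w) = 0 (D(w) = -0*w = -6*0 = 0)
84*(D(-7) + V(-10)) = 84*(0 + (-4/3 + (-10)²)) = 84*(0 + (-4/3 + 100)) = 84*(0 + 296/3) = 84*(296/3) = 8288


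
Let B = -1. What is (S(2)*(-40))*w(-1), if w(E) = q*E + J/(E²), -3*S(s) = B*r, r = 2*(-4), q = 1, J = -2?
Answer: -320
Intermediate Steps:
r = -8
S(s) = -8/3 (S(s) = -(-1)*(-8)/3 = -⅓*8 = -8/3)
w(E) = E - 2/E² (w(E) = 1*E - 2/E² = E - 2/E²)
(S(2)*(-40))*w(-1) = (-8/3*(-40))*(-1 - 2/(-1)²) = 320*(-1 - 2*1)/3 = 320*(-1 - 2)/3 = (320/3)*(-3) = -320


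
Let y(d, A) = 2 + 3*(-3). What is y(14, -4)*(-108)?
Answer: 756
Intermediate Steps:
y(d, A) = -7 (y(d, A) = 2 - 9 = -7)
y(14, -4)*(-108) = -7*(-108) = 756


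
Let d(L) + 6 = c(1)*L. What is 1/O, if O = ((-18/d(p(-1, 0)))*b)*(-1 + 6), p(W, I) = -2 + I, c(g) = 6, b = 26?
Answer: 1/130 ≈ 0.0076923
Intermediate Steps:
d(L) = -6 + 6*L
O = 130 (O = (-18/(-6 + 6*(-2 + 0))*26)*(-1 + 6) = (-18/(-6 + 6*(-2))*26)*5 = (-18/(-6 - 12)*26)*5 = (-18/(-18)*26)*5 = (-18*(-1/18)*26)*5 = (1*26)*5 = 26*5 = 130)
1/O = 1/130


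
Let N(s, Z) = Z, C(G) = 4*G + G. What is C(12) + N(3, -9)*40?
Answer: -300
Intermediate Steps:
C(G) = 5*G
C(12) + N(3, -9)*40 = 5*12 - 9*40 = 60 - 360 = -300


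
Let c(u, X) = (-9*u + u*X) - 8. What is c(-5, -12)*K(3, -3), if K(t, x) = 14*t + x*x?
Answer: 4947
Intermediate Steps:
c(u, X) = -8 - 9*u + X*u (c(u, X) = (-9*u + X*u) - 8 = -8 - 9*u + X*u)
K(t, x) = x**2 + 14*t (K(t, x) = 14*t + x**2 = x**2 + 14*t)
c(-5, -12)*K(3, -3) = (-8 - 9*(-5) - 12*(-5))*((-3)**2 + 14*3) = (-8 + 45 + 60)*(9 + 42) = 97*51 = 4947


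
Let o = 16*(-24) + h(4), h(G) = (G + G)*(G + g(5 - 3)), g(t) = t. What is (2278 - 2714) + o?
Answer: -772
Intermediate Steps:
h(G) = 2*G*(2 + G) (h(G) = (G + G)*(G + (5 - 3)) = (2*G)*(G + 2) = (2*G)*(2 + G) = 2*G*(2 + G))
o = -336 (o = 16*(-24) + 2*4*(2 + 4) = -384 + 2*4*6 = -384 + 48 = -336)
(2278 - 2714) + o = (2278 - 2714) - 336 = -436 - 336 = -772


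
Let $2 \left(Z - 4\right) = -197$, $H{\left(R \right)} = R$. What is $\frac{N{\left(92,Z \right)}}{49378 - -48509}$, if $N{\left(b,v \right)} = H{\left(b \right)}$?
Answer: $\frac{92}{97887} \approx 0.00093986$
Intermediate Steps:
$Z = - \frac{189}{2}$ ($Z = 4 + \frac{1}{2} \left(-197\right) = 4 - \frac{197}{2} = - \frac{189}{2} \approx -94.5$)
$N{\left(b,v \right)} = b$
$\frac{N{\left(92,Z \right)}}{49378 - -48509} = \frac{92}{49378 - -48509} = \frac{92}{49378 + 48509} = \frac{92}{97887}$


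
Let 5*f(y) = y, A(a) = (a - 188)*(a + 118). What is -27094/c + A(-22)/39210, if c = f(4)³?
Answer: -2213262629/41824 ≈ -52919.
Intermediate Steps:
A(a) = (-188 + a)*(118 + a)
f(y) = y/5
c = 64/125 (c = ((⅕)*4)³ = (⅘)³ = 64/125 ≈ 0.51200)
-27094/c + A(-22)/39210 = -27094/64/125 + (-22184 + (-22)² - 70*(-22))/39210 = -27094*125/64 + (-22184 + 484 + 1540)*(1/39210) = -1693375/32 - 20160*1/39210 = -1693375/32 - 672/1307 = -2213262629/41824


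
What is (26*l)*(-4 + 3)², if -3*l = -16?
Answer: 416/3 ≈ 138.67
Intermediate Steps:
l = 16/3 (l = -⅓*(-16) = 16/3 ≈ 5.3333)
(26*l)*(-4 + 3)² = (26*(16/3))*(-4 + 3)² = (416/3)*(-1)² = (416/3)*1 = 416/3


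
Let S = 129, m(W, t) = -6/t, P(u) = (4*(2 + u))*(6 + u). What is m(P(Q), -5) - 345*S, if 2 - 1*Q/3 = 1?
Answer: -222519/5 ≈ -44504.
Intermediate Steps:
Q = 3 (Q = 6 - 3*1 = 6 - 3 = 3)
P(u) = (6 + u)*(8 + 4*u) (P(u) = (8 + 4*u)*(6 + u) = (6 + u)*(8 + 4*u))
m(W, t) = -6/t
m(P(Q), -5) - 345*S = -6/(-5) - 345*129 = -6*(-⅕) - 44505 = 6/5 - 44505 = -222519/5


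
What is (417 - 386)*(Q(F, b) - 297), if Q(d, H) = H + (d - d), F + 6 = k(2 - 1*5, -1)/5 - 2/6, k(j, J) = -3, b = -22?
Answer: -9889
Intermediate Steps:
F = -104/15 (F = -6 + (-3/5 - 2/6) = -6 + (-3*⅕ - 2*⅙) = -6 + (-⅗ - ⅓) = -6 - 14/15 = -104/15 ≈ -6.9333)
Q(d, H) = H (Q(d, H) = H + 0 = H)
(417 - 386)*(Q(F, b) - 297) = (417 - 386)*(-22 - 297) = 31*(-319) = -9889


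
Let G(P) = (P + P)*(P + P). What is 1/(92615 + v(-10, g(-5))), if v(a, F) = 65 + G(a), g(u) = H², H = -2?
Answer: 1/93080 ≈ 1.0743e-5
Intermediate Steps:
g(u) = 4 (g(u) = (-2)² = 4)
G(P) = 4*P² (G(P) = (2*P)*(2*P) = 4*P²)
v(a, F) = 65 + 4*a²
1/(92615 + v(-10, g(-5))) = 1/(92615 + (65 + 4*(-10)²)) = 1/(92615 + (65 + 4*100)) = 1/(92615 + (65 + 400)) = 1/(92615 + 465) = 1/93080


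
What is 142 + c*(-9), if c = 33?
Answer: -155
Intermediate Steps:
142 + c*(-9) = 142 + 33*(-9) = 142 - 297 = -155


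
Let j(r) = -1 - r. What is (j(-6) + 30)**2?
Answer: 1225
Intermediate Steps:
(j(-6) + 30)**2 = ((-1 - 1*(-6)) + 30)**2 = ((-1 + 6) + 30)**2 = (5 + 30)**2 = 35**2 = 1225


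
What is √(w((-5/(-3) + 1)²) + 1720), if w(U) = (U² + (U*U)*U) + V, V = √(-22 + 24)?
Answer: √(1552888 + 729*√2)/27 ≈ 46.169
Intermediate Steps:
V = √2 ≈ 1.4142
w(U) = √2 + U² + U³ (w(U) = (U² + (U*U)*U) + √2 = (U² + U²*U) + √2 = (U² + U³) + √2 = √2 + U² + U³)
√(w((-5/(-3) + 1)²) + 1720) = √((√2 + ((-5/(-3) + 1)²)² + ((-5/(-3) + 1)²)³) + 1720) = √((√2 + ((-5*(-⅓) + 1)²)² + ((-5*(-⅓) + 1)²)³) + 1720) = √((√2 + ((5/3 + 1)²)² + ((5/3 + 1)²)³) + 1720) = √((√2 + ((8/3)²)² + ((8/3)²)³) + 1720) = √((√2 + (64/9)² + (64/9)³) + 1720) = √((√2 + 4096/81 + 262144/729) + 1720) = √((299008/729 + √2) + 1720) = √(1552888/729 + √2)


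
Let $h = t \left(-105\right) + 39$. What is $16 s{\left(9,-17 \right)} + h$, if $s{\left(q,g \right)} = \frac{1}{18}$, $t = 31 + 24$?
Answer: $- \frac{51616}{9} \approx -5735.1$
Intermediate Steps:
$t = 55$
$h = -5736$ ($h = 55 \left(-105\right) + 39 = -5775 + 39 = -5736$)
$s{\left(q,g \right)} = \frac{1}{18}$
$16 s{\left(9,-17 \right)} + h = 16 \cdot \frac{1}{18} - 5736 = \frac{8}{9} - 5736 = - \frac{51616}{9}$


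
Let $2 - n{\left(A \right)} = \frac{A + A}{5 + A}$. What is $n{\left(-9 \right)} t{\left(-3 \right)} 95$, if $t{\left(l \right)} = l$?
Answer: $\frac{1425}{2} \approx 712.5$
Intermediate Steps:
$n{\left(A \right)} = 2 - \frac{2 A}{5 + A}$ ($n{\left(A \right)} = 2 - \frac{A + A}{5 + A} = 2 - \frac{2 A}{5 + A}$)
$n{\left(-9 \right)} t{\left(-3 \right)} 95 = \frac{10}{5 - 9} \left(-3\right) 95 = \frac{10}{-4} \left(-3\right) 95 = 10 \left(- \frac{1}{4}\right) \left(-3\right) 95 = \left(- \frac{5}{2}\right) \left(-3\right) 95 = \frac{15}{2} \cdot 95 = \frac{1425}{2}$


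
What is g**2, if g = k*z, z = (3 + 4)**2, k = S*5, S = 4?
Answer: 960400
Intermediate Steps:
k = 20 (k = 4*5 = 20)
z = 49 (z = 7**2 = 49)
g = 980 (g = 20*49 = 980)
g**2 = 980**2 = 960400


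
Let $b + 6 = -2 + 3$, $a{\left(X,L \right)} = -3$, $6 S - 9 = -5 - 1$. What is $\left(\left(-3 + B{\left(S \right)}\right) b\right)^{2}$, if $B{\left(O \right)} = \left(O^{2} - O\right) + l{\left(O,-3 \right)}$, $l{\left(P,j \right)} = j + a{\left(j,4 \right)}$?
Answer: $\frac{34225}{16} \approx 2139.1$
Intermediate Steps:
$S = \frac{1}{2}$ ($S = \frac{3}{2} + \frac{-5 - 1}{6} = \frac{3}{2} + \frac{1}{6} \left(-6\right) = \frac{3}{2} - 1 = \frac{1}{2} \approx 0.5$)
$l{\left(P,j \right)} = -3 + j$ ($l{\left(P,j \right)} = j - 3 = -3 + j$)
$B{\left(O \right)} = -6 + O^{2} - O$ ($B{\left(O \right)} = \left(O^{2} - O\right) - 6 = -6 + O^{2} - O$)
$b = -5$ ($b = -6 + \left(-2 + 3\right) = -6 + 1 = -5$)
$\left(\left(-3 + B{\left(S \right)}\right) b\right)^{2} = \left(\left(-3 - \left(\frac{13}{2} - \frac{1}{4}\right)\right) \left(-5\right)\right)^{2} = \left(\left(-3 - \frac{25}{4}\right) \left(-5\right)\right)^{2} = \left(\left(- \frac{37}{4}\right) \left(-5\right)\right)^{2} = \left(\frac{185}{4}\right)^{2} = \frac{34225}{16}$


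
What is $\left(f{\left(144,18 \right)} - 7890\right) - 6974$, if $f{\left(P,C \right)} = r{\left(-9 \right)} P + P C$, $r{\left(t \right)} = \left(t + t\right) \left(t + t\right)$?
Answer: $34384$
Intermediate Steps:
$r{\left(t \right)} = 4 t^{2}$ ($r{\left(t \right)} = 2 t 2 t = 4 t^{2}$)
$f{\left(P,C \right)} = 324 P + C P$ ($f{\left(P,C \right)} = 4 \left(-9\right)^{2} P + P C = 4 \cdot 81 P + C P = 324 P + C P$)
$\left(f{\left(144,18 \right)} - 7890\right) - 6974 = \left(144 \left(324 + 18\right) - 7890\right) - 6974 = \left(144 \cdot 342 - 7890\right) - 6974 = \left(49248 - 7890\right) - 6974 = 41358 - 6974 = 34384$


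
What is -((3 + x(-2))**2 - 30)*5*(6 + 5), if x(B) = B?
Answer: 1595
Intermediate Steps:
-((3 + x(-2))**2 - 30)*5*(6 + 5) = -((3 - 2)**2 - 30)*5*(6 + 5) = -(1**2 - 30)*5*11 = -(1 - 30)*55 = -(-29)*55 = -1*(-1595) = 1595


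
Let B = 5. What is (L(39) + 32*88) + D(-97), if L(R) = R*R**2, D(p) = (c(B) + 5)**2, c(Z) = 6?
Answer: 62256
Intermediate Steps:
D(p) = 121 (D(p) = (6 + 5)**2 = 11**2 = 121)
L(R) = R**3
(L(39) + 32*88) + D(-97) = (39**3 + 32*88) + 121 = (59319 + 2816) + 121 = 62135 + 121 = 62256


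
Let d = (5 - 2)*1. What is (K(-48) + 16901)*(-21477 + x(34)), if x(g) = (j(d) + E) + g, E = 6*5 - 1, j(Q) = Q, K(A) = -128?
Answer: -359126703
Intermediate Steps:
d = 3 (d = 3*1 = 3)
E = 29 (E = 30 - 1 = 29)
x(g) = 32 + g (x(g) = (3 + 29) + g = 32 + g)
(K(-48) + 16901)*(-21477 + x(34)) = (-128 + 16901)*(-21477 + (32 + 34)) = 16773*(-21477 + 66) = 16773*(-21411) = -359126703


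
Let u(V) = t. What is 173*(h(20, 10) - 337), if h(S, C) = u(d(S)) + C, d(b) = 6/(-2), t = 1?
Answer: -56398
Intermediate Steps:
d(b) = -3 (d(b) = 6*(-½) = -3)
u(V) = 1
h(S, C) = 1 + C
173*(h(20, 10) - 337) = 173*((1 + 10) - 337) = 173*(11 - 337) = 173*(-326) = -56398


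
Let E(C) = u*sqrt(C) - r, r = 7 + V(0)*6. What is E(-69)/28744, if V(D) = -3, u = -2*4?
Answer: 11/28744 - I*sqrt(69)/3593 ≈ 0.00038269 - 0.0023119*I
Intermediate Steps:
u = -8
r = -11 (r = 7 - 3*6 = 7 - 18 = -11)
E(C) = 11 - 8*sqrt(C) (E(C) = -8*sqrt(C) - 1*(-11) = -8*sqrt(C) + 11 = 11 - 8*sqrt(C))
E(-69)/28744 = (11 - 8*I*sqrt(69))/28744 = (11 - 8*I*sqrt(69))*(1/28744) = 11/28744 - I*sqrt(69)/3593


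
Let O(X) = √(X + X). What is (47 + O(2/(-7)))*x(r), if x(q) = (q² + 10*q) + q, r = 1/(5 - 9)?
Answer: -2021/16 - 43*I*√7/56 ≈ -126.31 - 2.0316*I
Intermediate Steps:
r = -¼ (r = 1/(-4) = -¼ ≈ -0.25000)
O(X) = √2*√X (O(X) = √(2*X) = √2*√X)
x(q) = q² + 11*q
(47 + O(2/(-7)))*x(r) = (47 + √2*√(2/(-7)))*(-(11 - ¼)/4) = (47 + √2*√(2*(-⅐)))*(-¼*43/4) = (47 + √2*√(-2/7))*(-43/16) = (47 + √2*(I*√14/7))*(-43/16) = (47 + 2*I*√7/7)*(-43/16) = -2021/16 - 43*I*√7/56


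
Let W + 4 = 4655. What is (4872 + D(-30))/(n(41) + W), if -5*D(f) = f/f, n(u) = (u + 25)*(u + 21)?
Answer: 24359/43715 ≈ 0.55722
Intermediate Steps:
W = 4651 (W = -4 + 4655 = 4651)
n(u) = (21 + u)*(25 + u) (n(u) = (25 + u)*(21 + u) = (21 + u)*(25 + u))
D(f) = -1/5 (D(f) = -f/(5*f) = -1/5*1 = -1/5)
(4872 + D(-30))/(n(41) + W) = (4872 - 1/5)/((525 + 41**2 + 46*41) + 4651) = 24359/(5*((525 + 1681 + 1886) + 4651)) = 24359/(5*(4092 + 4651)) = (24359/5)/8743 = (24359/5)*(1/8743) = 24359/43715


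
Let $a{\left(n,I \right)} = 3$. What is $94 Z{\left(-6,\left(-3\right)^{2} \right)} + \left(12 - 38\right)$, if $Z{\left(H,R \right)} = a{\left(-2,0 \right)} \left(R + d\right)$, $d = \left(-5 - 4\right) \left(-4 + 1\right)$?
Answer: $10126$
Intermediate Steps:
$d = 27$ ($d = \left(-9\right) \left(-3\right) = 27$)
$Z{\left(H,R \right)} = 81 + 3 R$ ($Z{\left(H,R \right)} = 3 \left(R + 27\right) = 3 \left(27 + R\right) = 81 + 3 R$)
$94 Z{\left(-6,\left(-3\right)^{2} \right)} + \left(12 - 38\right) = 94 \left(81 + 3 \left(-3\right)^{2}\right) + \left(12 - 38\right) = 94 \left(81 + 3 \cdot 9\right) - 26 = 94 \left(81 + 27\right) - 26 = 94 \cdot 108 - 26 = 10152 - 26 = 10126$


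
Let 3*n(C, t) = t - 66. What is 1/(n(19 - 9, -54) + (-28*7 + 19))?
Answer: -1/217 ≈ -0.0046083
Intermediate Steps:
n(C, t) = -22 + t/3 (n(C, t) = (t - 66)/3 = (-66 + t)/3 = -22 + t/3)
1/(n(19 - 9, -54) + (-28*7 + 19)) = 1/((-22 + (1/3)*(-54)) + (-28*7 + 19)) = 1/((-22 - 18) + (-196 + 19)) = 1/(-40 - 177) = 1/(-217) = -1/217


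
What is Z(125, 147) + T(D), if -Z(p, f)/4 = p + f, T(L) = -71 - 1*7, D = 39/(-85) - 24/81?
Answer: -1166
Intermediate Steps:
D = -1733/2295 (D = 39*(-1/85) - 24*1/81 = -39/85 - 8/27 = -1733/2295 ≈ -0.75512)
T(L) = -78 (T(L) = -71 - 7 = -78)
Z(p, f) = -4*f - 4*p (Z(p, f) = -4*(p + f) = -4*(f + p) = -4*f - 4*p)
Z(125, 147) + T(D) = (-4*147 - 4*125) - 78 = (-588 - 500) - 78 = -1088 - 78 = -1166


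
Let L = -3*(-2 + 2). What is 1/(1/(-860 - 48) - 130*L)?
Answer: -908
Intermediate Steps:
L = 0 (L = -3*0 = 0)
1/(1/(-860 - 48) - 130*L) = 1/(1/(-860 - 48) - 130*0) = 1/(1/(-908) + 0) = 1/(-1/908 + 0) = 1/(-1/908) = -908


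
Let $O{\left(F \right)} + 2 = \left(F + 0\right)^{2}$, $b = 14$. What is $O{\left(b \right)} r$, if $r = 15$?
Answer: $2910$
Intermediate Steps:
$O{\left(F \right)} = -2 + F^{2}$ ($O{\left(F \right)} = -2 + \left(F + 0\right)^{2} = -2 + F^{2}$)
$O{\left(b \right)} r = \left(-2 + 14^{2}\right) 15 = \left(-2 + 196\right) 15 = 194 \cdot 15 = 2910$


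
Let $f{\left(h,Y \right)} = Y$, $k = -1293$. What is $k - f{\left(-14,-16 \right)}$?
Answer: $-1277$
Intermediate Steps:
$k - f{\left(-14,-16 \right)} = -1293 - -16 = -1293 + 16 = -1277$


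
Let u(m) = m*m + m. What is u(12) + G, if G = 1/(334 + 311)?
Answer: 100621/645 ≈ 156.00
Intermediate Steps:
u(m) = m + m² (u(m) = m² + m = m + m²)
G = 1/645 ≈ 0.0015504
u(12) + G = 12*(1 + 12) + 1/645 = 12*13 + 1/645 = 156 + 1/645 = 100621/645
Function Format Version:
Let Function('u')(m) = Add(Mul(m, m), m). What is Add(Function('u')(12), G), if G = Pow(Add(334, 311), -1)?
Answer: Rational(100621, 645) ≈ 156.00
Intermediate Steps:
Function('u')(m) = Add(m, Pow(m, 2)) (Function('u')(m) = Add(Pow(m, 2), m) = Add(m, Pow(m, 2)))
G = Rational(1, 645) (G = Pow(645, -1) = Rational(1, 645) ≈ 0.0015504)
Add(Function('u')(12), G) = Add(Mul(12, Add(1, 12)), Rational(1, 645)) = Add(Mul(12, 13), Rational(1, 645)) = Add(156, Rational(1, 645)) = Rational(100621, 645)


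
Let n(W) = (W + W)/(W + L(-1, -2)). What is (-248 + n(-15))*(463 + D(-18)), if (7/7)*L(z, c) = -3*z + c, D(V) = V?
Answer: -765845/7 ≈ -1.0941e+5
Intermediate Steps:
L(z, c) = c - 3*z (L(z, c) = -3*z + c = c - 3*z)
n(W) = 2*W/(1 + W) (n(W) = (W + W)/(W + (-2 - 3*(-1))) = (2*W)/(W + (-2 + 3)) = (2*W)/(W + 1) = (2*W)/(1 + W) = 2*W/(1 + W))
(-248 + n(-15))*(463 + D(-18)) = (-248 + 2*(-15)/(1 - 15))*(463 - 18) = (-248 + 2*(-15)/(-14))*445 = (-248 + 2*(-15)*(-1/14))*445 = (-248 + 15/7)*445 = -1721/7*445 = -765845/7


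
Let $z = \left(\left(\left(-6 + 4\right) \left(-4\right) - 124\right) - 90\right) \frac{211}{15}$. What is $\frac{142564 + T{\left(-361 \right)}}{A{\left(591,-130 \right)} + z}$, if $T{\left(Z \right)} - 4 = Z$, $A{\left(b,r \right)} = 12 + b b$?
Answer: $\frac{2133105}{5195929} \approx 0.41053$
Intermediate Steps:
$A{\left(b,r \right)} = 12 + b^{2}$
$T{\left(Z \right)} = 4 + Z$
$z = - \frac{43466}{15}$ ($z = \left(\left(\left(-2\right) \left(-4\right) - 124\right) - 90\right) 211 \cdot \frac{1}{15} = \left(\left(8 - 124\right) - 90\right) \frac{211}{15} = \left(-116 - 90\right) \frac{211}{15} = \left(-206\right) \frac{211}{15} = - \frac{43466}{15} \approx -2897.7$)
$\frac{142564 + T{\left(-361 \right)}}{A{\left(591,-130 \right)} + z} = \frac{142564 + \left(4 - 361\right)}{\left(12 + 591^{2}\right) - \frac{43466}{15}} = \frac{142564 - 357}{\left(12 + 349281\right) - \frac{43466}{15}} = \frac{142207}{349293 - \frac{43466}{15}} = \frac{142207}{\frac{5195929}{15}} = 142207 \cdot \frac{15}{5195929} = \frac{2133105}{5195929}$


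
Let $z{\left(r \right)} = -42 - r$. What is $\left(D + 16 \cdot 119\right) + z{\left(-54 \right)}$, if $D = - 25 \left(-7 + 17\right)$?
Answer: $1666$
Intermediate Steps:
$D = -250$ ($D = \left(-25\right) 10 = -250$)
$\left(D + 16 \cdot 119\right) + z{\left(-54 \right)} = \left(-250 + 16 \cdot 119\right) - -12 = \left(-250 + 1904\right) + \left(-42 + 54\right) = 1654 + 12 = 1666$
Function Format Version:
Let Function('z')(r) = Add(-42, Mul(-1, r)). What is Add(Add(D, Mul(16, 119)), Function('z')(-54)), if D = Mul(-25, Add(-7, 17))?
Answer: 1666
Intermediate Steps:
D = -250 (D = Mul(-25, 10) = -250)
Add(Add(D, Mul(16, 119)), Function('z')(-54)) = Add(Add(-250, Mul(16, 119)), Add(-42, Mul(-1, -54))) = Add(Add(-250, 1904), Add(-42, 54)) = Add(1654, 12) = 1666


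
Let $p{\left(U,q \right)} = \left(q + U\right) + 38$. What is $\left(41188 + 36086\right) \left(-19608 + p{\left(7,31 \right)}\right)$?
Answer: $-1509315768$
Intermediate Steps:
$p{\left(U,q \right)} = 38 + U + q$ ($p{\left(U,q \right)} = \left(U + q\right) + 38 = 38 + U + q$)
$\left(41188 + 36086\right) \left(-19608 + p{\left(7,31 \right)}\right) = \left(41188 + 36086\right) \left(-19608 + \left(38 + 7 + 31\right)\right) = 77274 \left(-19608 + 76\right) = 77274 \left(-19532\right) = -1509315768$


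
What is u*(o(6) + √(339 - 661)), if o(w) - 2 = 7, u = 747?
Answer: 6723 + 747*I*√322 ≈ 6723.0 + 13404.0*I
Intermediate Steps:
o(w) = 9 (o(w) = 2 + 7 = 9)
u*(o(6) + √(339 - 661)) = 747*(9 + √(339 - 661)) = 747*(9 + √(-322)) = 747*(9 + I*√322) = 6723 + 747*I*√322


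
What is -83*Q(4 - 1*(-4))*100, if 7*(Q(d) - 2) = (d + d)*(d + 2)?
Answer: -1444200/7 ≈ -2.0631e+5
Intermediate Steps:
Q(d) = 2 + 2*d*(2 + d)/7 (Q(d) = 2 + ((d + d)*(d + 2))/7 = 2 + ((2*d)*(2 + d))/7 = 2 + (2*d*(2 + d))/7 = 2 + 2*d*(2 + d)/7)
-83*Q(4 - 1*(-4))*100 = -83*(2 + 2*(4 - 1*(-4))²/7 + 4*(4 - 1*(-4))/7)*100 = -83*(2 + 2*(4 + 4)²/7 + 4*(4 + 4)/7)*100 = -83*(2 + (2/7)*8² + (4/7)*8)*100 = -83*(2 + (2/7)*64 + 32/7)*100 = -83*(2 + 128/7 + 32/7)*100 = -83*174/7*100 = -14442/7*100 = -1444200/7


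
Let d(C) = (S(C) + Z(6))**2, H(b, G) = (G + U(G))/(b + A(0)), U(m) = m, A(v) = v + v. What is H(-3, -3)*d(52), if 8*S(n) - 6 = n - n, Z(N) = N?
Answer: 729/8 ≈ 91.125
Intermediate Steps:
A(v) = 2*v
S(n) = 3/4 (S(n) = 3/4 + (n - n)/8 = 3/4 + (1/8)*0 = 3/4 + 0 = 3/4)
H(b, G) = 2*G/b (H(b, G) = (G + G)/(b + 2*0) = (2*G)/(b + 0) = (2*G)/b = 2*G/b)
d(C) = 729/16 (d(C) = (3/4 + 6)**2 = (27/4)**2 = 729/16)
H(-3, -3)*d(52) = (2*(-3)/(-3))*(729/16) = (2*(-3)*(-1/3))*(729/16) = 2*(729/16) = 729/8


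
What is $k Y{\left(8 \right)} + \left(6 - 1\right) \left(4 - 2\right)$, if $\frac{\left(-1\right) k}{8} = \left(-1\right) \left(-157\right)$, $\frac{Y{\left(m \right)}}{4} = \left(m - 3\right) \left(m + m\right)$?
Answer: $-401910$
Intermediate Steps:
$Y{\left(m \right)} = 8 m \left(-3 + m\right)$ ($Y{\left(m \right)} = 4 \left(m - 3\right) \left(m + m\right) = 4 \left(-3 + m\right) 2 m = 4 \cdot 2 m \left(-3 + m\right) = 8 m \left(-3 + m\right)$)
$k = -1256$ ($k = - 8 \left(\left(-1\right) \left(-157\right)\right) = \left(-8\right) 157 = -1256$)
$k Y{\left(8 \right)} + \left(6 - 1\right) \left(4 - 2\right) = - 1256 \cdot 8 \cdot 8 \left(-3 + 8\right) + \left(6 - 1\right) \left(4 - 2\right) = - 1256 \cdot 8 \cdot 8 \cdot 5 + \left(6 - 1\right) 2 = \left(-1256\right) 320 + 5 \cdot 2 = -401920 + 10 = -401910$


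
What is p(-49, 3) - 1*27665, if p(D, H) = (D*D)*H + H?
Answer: -20459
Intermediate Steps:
p(D, H) = H + H*D² (p(D, H) = D²*H + H = H*D² + H = H + H*D²)
p(-49, 3) - 1*27665 = 3*(1 + (-49)²) - 1*27665 = 3*(1 + 2401) - 27665 = 3*2402 - 27665 = 7206 - 27665 = -20459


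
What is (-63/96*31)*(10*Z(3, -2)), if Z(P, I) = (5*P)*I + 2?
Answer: 22785/4 ≈ 5696.3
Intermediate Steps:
Z(P, I) = 2 + 5*I*P (Z(P, I) = 5*I*P + 2 = 2 + 5*I*P)
(-63/96*31)*(10*Z(3, -2)) = (-63/96*31)*(10*(2 + 5*(-2)*3)) = (-63*1/96*31)*(10*(2 - 30)) = (-21/32*31)*(10*(-28)) = -651/32*(-280) = 22785/4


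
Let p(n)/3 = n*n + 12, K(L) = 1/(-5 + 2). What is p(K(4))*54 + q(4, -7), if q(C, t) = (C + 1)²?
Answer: 1987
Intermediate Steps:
K(L) = -⅓ (K(L) = 1/(-3) = -⅓)
q(C, t) = (1 + C)²
p(n) = 36 + 3*n² (p(n) = 3*(n*n + 12) = 3*(n² + 12) = 3*(12 + n²) = 36 + 3*n²)
p(K(4))*54 + q(4, -7) = (36 + 3*(-⅓)²)*54 + (1 + 4)² = (36 + 3*(⅑))*54 + 5² = (36 + ⅓)*54 + 25 = (109/3)*54 + 25 = 1962 + 25 = 1987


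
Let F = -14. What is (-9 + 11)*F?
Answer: -28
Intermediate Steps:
(-9 + 11)*F = (-9 + 11)*(-14) = 2*(-14) = -28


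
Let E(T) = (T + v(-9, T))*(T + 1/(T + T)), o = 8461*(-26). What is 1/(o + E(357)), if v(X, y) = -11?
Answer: -357/34437475 ≈ -1.0367e-5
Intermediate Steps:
o = -219986
E(T) = (-11 + T)*(T + 1/(2*T)) (E(T) = (T - 11)*(T + 1/(T + T)) = (-11 + T)*(T + 1/(2*T)))
1/(o + E(357)) = 1/(-219986 + (1/2 + 357**2 - 11*357 - 11/2/357)) = 1/(-219986 + (1/2 + 127449 - 3927 - 11/2*1/357)) = 1/(-219986 + (1/2 + 127449 - 3927 - 11/714)) = 1/(-219986 + 44097527/357) = 1/(-34437475/357) = -357/34437475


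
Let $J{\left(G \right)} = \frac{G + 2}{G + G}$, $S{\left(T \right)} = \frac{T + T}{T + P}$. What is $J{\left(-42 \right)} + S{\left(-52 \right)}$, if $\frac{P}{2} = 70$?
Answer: $- \frac{163}{231} \approx -0.70563$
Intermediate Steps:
$P = 140$ ($P = 2 \cdot 70 = 140$)
$S{\left(T \right)} = \frac{2 T}{140 + T}$ ($S{\left(T \right)} = \frac{T + T}{T + 140} = \frac{2 T}{140 + T}$)
$J{\left(G \right)} = \frac{2 + G}{2 G}$
$J{\left(-42 \right)} + S{\left(-52 \right)} = \frac{2 - 42}{2 \left(-42\right)} + 2 \left(-52\right) \frac{1}{140 - 52} = \frac{1}{2} \left(- \frac{1}{42}\right) \left(-40\right) + 2 \left(-52\right) \frac{1}{88} = \frac{10}{21} + 2 \left(-52\right) \frac{1}{88} = \frac{10}{21} - \frac{13}{11} = - \frac{163}{231}$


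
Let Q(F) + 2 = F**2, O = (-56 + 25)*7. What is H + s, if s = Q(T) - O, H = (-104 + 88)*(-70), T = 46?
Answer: 3451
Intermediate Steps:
O = -217 (O = -31*7 = -217)
H = 1120 (H = -16*(-70) = 1120)
Q(F) = -2 + F**2
s = 2331 (s = (-2 + 46**2) - 1*(-217) = (-2 + 2116) + 217 = 2114 + 217 = 2331)
H + s = 1120 + 2331 = 3451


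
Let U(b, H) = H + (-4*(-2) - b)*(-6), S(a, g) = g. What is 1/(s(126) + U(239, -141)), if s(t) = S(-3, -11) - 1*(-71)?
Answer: 1/1305 ≈ 0.00076628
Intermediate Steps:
s(t) = 60 (s(t) = -11 - 1*(-71) = -11 + 71 = 60)
U(b, H) = -48 + H + 6*b (U(b, H) = H + (8 - b)*(-6) = H + (-48 + 6*b) = -48 + H + 6*b)
1/(s(126) + U(239, -141)) = 1/(60 + (-48 - 141 + 6*239)) = 1/(60 + (-48 - 141 + 1434)) = 1/(60 + 1245) = 1/1305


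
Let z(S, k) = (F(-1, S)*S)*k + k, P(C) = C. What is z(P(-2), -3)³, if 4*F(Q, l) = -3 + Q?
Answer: -729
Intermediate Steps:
F(Q, l) = -¾ + Q/4 (F(Q, l) = (-3 + Q)/4 = -¾ + Q/4)
z(S, k) = k - S*k (z(S, k) = ((-¾ + (¼)*(-1))*S)*k + k = ((-¾ - ¼)*S)*k + k = (-S)*k + k = -S*k + k = k - S*k)
z(P(-2), -3)³ = (-3*(1 - 1*(-2)))³ = (-3*(1 + 2))³ = (-3*3)³ = (-9)³ = -729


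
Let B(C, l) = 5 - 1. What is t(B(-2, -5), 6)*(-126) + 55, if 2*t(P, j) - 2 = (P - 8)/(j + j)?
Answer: -50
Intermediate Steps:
B(C, l) = 4
t(P, j) = 1 + (-8 + P)/(4*j) (t(P, j) = 1 + ((P - 8)/(j + j))/2 = 1 + ((-8 + P)/((2*j)))/2 = 1 + ((-8 + P)*(1/(2*j)))/2 = 1 + ((-8 + P)/(2*j))/2 = 1 + (-8 + P)/(4*j))
t(B(-2, -5), 6)*(-126) + 55 = ((-2 + 6 + (¼)*4)/6)*(-126) + 55 = ((-2 + 6 + 1)/6)*(-126) + 55 = ((⅙)*5)*(-126) + 55 = (⅚)*(-126) + 55 = -105 + 55 = -50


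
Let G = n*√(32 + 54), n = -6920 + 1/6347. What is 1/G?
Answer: -6347*√86/3777226554 ≈ -1.5583e-5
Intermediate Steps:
n = -43921239/6347 (n = -6920 + 1/6347 = -43921239/6347 ≈ -6920.0)
G = -43921239*√86/6347 (G = -43921239*√(32 + 54)/6347 = -43921239*√86/6347 ≈ -64173.)
1/G = 1/(-43921239*√86/6347) = -6347*√86/3777226554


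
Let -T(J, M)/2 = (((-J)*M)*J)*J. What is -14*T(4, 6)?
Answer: -10752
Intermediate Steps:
T(J, M) = 2*M*J³ (T(J, M) = -2*((-J)*M)*J*J = -2*(-J*M)*J*J = -2*(-M*J²)*J = -(-2)*M*J³ = 2*M*J³)
-14*T(4, 6) = -28*6*4³ = -28*6*64 = -14*768 = -10752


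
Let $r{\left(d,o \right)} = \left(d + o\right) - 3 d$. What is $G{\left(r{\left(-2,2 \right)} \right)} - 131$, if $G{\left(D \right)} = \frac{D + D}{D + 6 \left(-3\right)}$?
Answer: $-132$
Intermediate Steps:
$r{\left(d,o \right)} = o - 2 d$
$G{\left(D \right)} = \frac{2 D}{-18 + D}$ ($G{\left(D \right)} = \frac{2 D}{D - 18} = \frac{2 D}{-18 + D}$)
$G{\left(r{\left(-2,2 \right)} \right)} - 131 = \frac{2 \left(2 - -4\right)}{-18 + \left(2 - -4\right)} - 131 = \frac{2 \left(2 + 4\right)}{-18 + \left(2 + 4\right)} - 131 = 2 \cdot 6 \frac{1}{-18 + 6} - 131 = 2 \cdot 6 \frac{1}{-12} - 131 = 2 \cdot 6 \left(- \frac{1}{12}\right) - 131 = -1 - 131 = -132$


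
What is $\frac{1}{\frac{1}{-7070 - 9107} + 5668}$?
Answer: $\frac{16177}{91691235} \approx 0.00017643$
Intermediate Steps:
$\frac{1}{\frac{1}{-7070 - 9107} + 5668} = \frac{1}{\frac{1}{-16177} + 5668} = \frac{1}{- \frac{1}{16177} + 5668} = \frac{1}{\frac{91691235}{16177}} = \frac{16177}{91691235}$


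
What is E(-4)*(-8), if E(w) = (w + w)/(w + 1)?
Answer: -64/3 ≈ -21.333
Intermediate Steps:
E(w) = 2*w/(1 + w) (E(w) = (2*w)/(1 + w) = 2*w/(1 + w))
E(-4)*(-8) = (2*(-4)/(1 - 4))*(-8) = (2*(-4)/(-3))*(-8) = (2*(-4)*(-1/3))*(-8) = (8/3)*(-8) = -64/3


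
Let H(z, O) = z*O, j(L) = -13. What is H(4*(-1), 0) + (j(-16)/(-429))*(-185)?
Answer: -185/33 ≈ -5.6061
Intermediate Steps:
H(z, O) = O*z
H(4*(-1), 0) + (j(-16)/(-429))*(-185) = 0*(4*(-1)) - 13/(-429)*(-185) = 0*(-4) - 13*(-1/429)*(-185) = 0 + (1/33)*(-185) = 0 - 185/33 = -185/33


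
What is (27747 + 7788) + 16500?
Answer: 52035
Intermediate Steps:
(27747 + 7788) + 16500 = 35535 + 16500 = 52035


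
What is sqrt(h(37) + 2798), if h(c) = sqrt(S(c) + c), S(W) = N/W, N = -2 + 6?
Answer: sqrt(3830462 + 37*sqrt(50801))/37 ≈ 52.954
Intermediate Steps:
N = 4
S(W) = 4/W
h(c) = sqrt(c + 4/c) (h(c) = sqrt(4/c + c) = sqrt(c + 4/c))
sqrt(h(37) + 2798) = sqrt(sqrt(37 + 4/37) + 2798) = sqrt(sqrt(1373/37) + 2798) = sqrt(sqrt(50801)/37 + 2798) = sqrt(2798 + sqrt(50801)/37)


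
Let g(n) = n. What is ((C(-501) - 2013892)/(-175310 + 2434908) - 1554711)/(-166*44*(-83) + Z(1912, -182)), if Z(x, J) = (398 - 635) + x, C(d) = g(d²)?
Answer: -3513023629069/1373625441386 ≈ -2.5575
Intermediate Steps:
C(d) = d²
Z(x, J) = -237 + x
((C(-501) - 2013892)/(-175310 + 2434908) - 1554711)/(-166*44*(-83) + Z(1912, -182)) = (((-501)² - 2013892)/(-175310 + 2434908) - 1554711)/(-166*44*(-83) + (-237 + 1912)) = ((251001 - 2013892)/2259598 - 1554711)/(-7304*(-83) + 1675) = (-1762891*1/2259598 - 1554711)/(606232 + 1675) = (-1762891/2259598 - 1554711)/607907 = -3513023629069/2259598*1/607907 = -3513023629069/1373625441386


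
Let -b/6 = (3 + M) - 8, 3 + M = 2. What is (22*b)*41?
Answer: 32472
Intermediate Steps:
M = -1 (M = -3 + 2 = -1)
b = 36 (b = -6*((3 - 1) - 8) = -6*(2 - 8) = -6*(-6) = 36)
(22*b)*41 = (22*36)*41 = 792*41 = 32472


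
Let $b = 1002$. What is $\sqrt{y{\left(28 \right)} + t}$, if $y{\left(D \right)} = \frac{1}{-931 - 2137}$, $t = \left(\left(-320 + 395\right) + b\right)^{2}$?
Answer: $\frac{\sqrt{2729493885157}}{1534} \approx 1077.0$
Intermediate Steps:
$t = 1159929$ ($t = \left(\left(-320 + 395\right) + 1002\right)^{2} = \left(75 + 1002\right)^{2} = 1077^{2} = 1159929$)
$y{\left(D \right)} = - \frac{1}{3068}$ ($y{\left(D \right)} = \frac{1}{-3068} = - \frac{1}{3068}$)
$\sqrt{y{\left(28 \right)} + t} = \sqrt{- \frac{1}{3068} + 1159929} = \sqrt{\frac{3558662171}{3068}} = \frac{\sqrt{2729493885157}}{1534}$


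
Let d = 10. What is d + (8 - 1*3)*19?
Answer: 105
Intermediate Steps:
d + (8 - 1*3)*19 = 10 + (8 - 1*3)*19 = 10 + (8 - 3)*19 = 10 + 5*19 = 10 + 95 = 105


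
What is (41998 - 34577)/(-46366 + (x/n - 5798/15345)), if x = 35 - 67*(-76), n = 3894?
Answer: -13437278910/83953679969 ≈ -0.16006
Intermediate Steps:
x = 5127 (x = 35 + 5092 = 5127)
(41998 - 34577)/(-46366 + (x/n - 5798/15345)) = (41998 - 34577)/(-46366 + (5127/3894 - 5798/15345)) = 7421/(-46366 + (5127*(1/3894) - 5798*1/15345)) = 7421/(-46366 + (1709/1298 - 5798/15345)) = 7421/(-46366 + 1699891/1810710) = 7421/(-83953679969/1810710) = 7421*(-1810710/83953679969) = -13437278910/83953679969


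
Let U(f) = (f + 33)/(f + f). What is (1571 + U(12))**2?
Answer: 158331889/64 ≈ 2.4739e+6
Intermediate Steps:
U(f) = (33 + f)/(2*f) (U(f) = (33 + f)/((2*f)) = (33 + f)*(1/(2*f)) = (33 + f)/(2*f))
(1571 + U(12))**2 = (1571 + (1/2)*(33 + 12)/12)**2 = (1571 + (1/2)*(1/12)*45)**2 = (1571 + 15/8)**2 = (12583/8)**2 = 158331889/64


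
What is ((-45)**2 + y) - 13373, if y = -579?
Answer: -11927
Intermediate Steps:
((-45)**2 + y) - 13373 = ((-45)**2 - 579) - 13373 = (2025 - 579) - 13373 = 1446 - 13373 = -11927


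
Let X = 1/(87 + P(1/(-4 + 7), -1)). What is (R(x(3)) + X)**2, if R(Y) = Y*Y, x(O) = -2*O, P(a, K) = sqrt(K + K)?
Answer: (-9813097*I + 225576*sqrt(2))/(-7567*I + 174*sqrt(2)) ≈ 1296.8 - 0.013453*I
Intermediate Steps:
P(a, K) = sqrt(2)*sqrt(K) (P(a, K) = sqrt(2*K) = sqrt(2)*sqrt(K))
R(Y) = Y**2
X = 1/(87 + I*sqrt(2)) (X = 1/(87 + sqrt(2)*sqrt(-1)) = 1/(87 + sqrt(2)*I) = 1/(87 + I*sqrt(2)) ≈ 0.011491 - 0.0001868*I)
(R(x(3)) + X)**2 = ((-2*3)**2 + (87/7571 - I*sqrt(2)/7571))**2 = ((-6)**2 + (87/7571 - I*sqrt(2)/7571))**2 = (36 + (87/7571 - I*sqrt(2)/7571))**2 = (272643/7571 - I*sqrt(2)/7571)**2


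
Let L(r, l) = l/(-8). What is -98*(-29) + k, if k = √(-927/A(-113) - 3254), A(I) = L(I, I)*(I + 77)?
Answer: 2842 + 2*I*√10381762/113 ≈ 2842.0 + 57.028*I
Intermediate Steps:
L(r, l) = -l/8 (L(r, l) = l*(-⅛) = -l/8)
A(I) = -I*(77 + I)/8 (A(I) = (-I/8)*(I + 77) = (-I/8)*(77 + I) = -I*(77 + I)/8)
k = 2*I*√10381762/113 (k = √(-927*8/(113*(77 - 113)) - 3254) = √(-927/((-⅛*(-113)*(-36))) - 3254) = √(-927/(-1017/2) - 3254) = √(-927*(-2/1017) - 3254) = √(206/113 - 3254) = √(-367496/113) = 2*I*√10381762/113 ≈ 57.028*I)
-98*(-29) + k = -98*(-29) + 2*I*√10381762/113 = 2842 + 2*I*√10381762/113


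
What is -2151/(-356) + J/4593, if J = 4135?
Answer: 11351603/1635108 ≈ 6.9424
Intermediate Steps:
-2151/(-356) + J/4593 = -2151/(-356) + 4135/4593 = -2151*(-1/356) + 4135*(1/4593) = 2151/356 + 4135/4593 = 11351603/1635108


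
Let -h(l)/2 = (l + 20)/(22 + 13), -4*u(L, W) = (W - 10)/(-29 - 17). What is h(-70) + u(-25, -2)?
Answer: 899/322 ≈ 2.7919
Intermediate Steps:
u(L, W) = -5/92 + W/184 (u(L, W) = -(W - 10)/(4*(-29 - 17)) = -(-10 + W)/(4*(-46)) = -(-10 + W)*(-1)/(4*46) = -(5/23 - W/46)/4 = -5/92 + W/184)
h(l) = -8/7 - 2*l/35 (h(l) = -2*(l + 20)/(22 + 13) = -2*(20 + l)/35 = -2*(4/7 + l/35) = -8/7 - 2*l/35)
h(-70) + u(-25, -2) = (-8/7 - 2/35*(-70)) + (-5/92 + (1/184)*(-2)) = (-8/7 + 4) + (-5/92 - 1/92) = 20/7 - 3/46 = 899/322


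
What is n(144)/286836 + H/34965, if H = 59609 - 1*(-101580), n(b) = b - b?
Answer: 23027/4995 ≈ 4.6100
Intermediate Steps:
n(b) = 0
H = 161189 (H = 59609 + 101580 = 161189)
n(144)/286836 + H/34965 = 0/286836 + 161189/34965 = 0*(1/286836) + 161189*(1/34965) = 0 + 23027/4995 = 23027/4995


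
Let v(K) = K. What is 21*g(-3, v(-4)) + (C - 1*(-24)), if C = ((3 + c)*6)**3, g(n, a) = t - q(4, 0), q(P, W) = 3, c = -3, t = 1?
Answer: -18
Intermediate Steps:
g(n, a) = -2 (g(n, a) = 1 - 1*3 = 1 - 3 = -2)
C = 0 (C = ((3 - 3)*6)**3 = (0*6)**3 = 0**3 = 0)
21*g(-3, v(-4)) + (C - 1*(-24)) = 21*(-2) + (0 - 1*(-24)) = -42 + (0 + 24) = -42 + 24 = -18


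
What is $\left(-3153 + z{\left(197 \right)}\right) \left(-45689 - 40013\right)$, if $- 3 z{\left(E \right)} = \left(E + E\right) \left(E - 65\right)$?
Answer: $1755948278$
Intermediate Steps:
$z{\left(E \right)} = - \frac{2 E \left(-65 + E\right)}{3}$ ($z{\left(E \right)} = - \frac{\left(E + E\right) \left(E - 65\right)}{3} = - \frac{2 E \left(-65 + E\right)}{3}$)
$\left(-3153 + z{\left(197 \right)}\right) \left(-45689 - 40013\right) = \left(-3153 + \frac{2}{3} \cdot 197 \left(65 - 197\right)\right) \left(-45689 - 40013\right) = \left(-3153 + \frac{2}{3} \cdot 197 \left(65 - 197\right)\right) \left(-85702\right) = \left(-3153 + \frac{2}{3} \cdot 197 \left(-132\right)\right) \left(-85702\right) = \left(-3153 - 17336\right) \left(-85702\right) = \left(-20489\right) \left(-85702\right) = 1755948278$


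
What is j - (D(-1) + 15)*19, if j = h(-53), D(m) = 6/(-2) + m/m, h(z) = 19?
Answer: -228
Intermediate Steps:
D(m) = -2 (D(m) = 6*(-1/2) + 1 = -3 + 1 = -2)
j = 19
j - (D(-1) + 15)*19 = 19 - (-2 + 15)*19 = 19 - 13*19 = 19 - 1*247 = 19 - 247 = -228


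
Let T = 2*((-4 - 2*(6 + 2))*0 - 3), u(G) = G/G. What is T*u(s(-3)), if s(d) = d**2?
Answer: -6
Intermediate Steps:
u(G) = 1
T = -6 (T = 2*((-4 - 2*8)*0 - 3) = 2*((-4 - 16)*0 - 3) = 2*(-20*0 - 3) = 2*(0 - 3) = 2*(-3) = -6)
T*u(s(-3)) = -6*1 = -6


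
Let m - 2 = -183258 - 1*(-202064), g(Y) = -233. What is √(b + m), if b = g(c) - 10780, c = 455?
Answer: √7795 ≈ 88.289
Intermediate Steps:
m = 18808 (m = 2 + (-183258 - 1*(-202064)) = 2 + (-183258 + 202064) = 2 + 18806 = 18808)
b = -11013 (b = -233 - 10780 = -11013)
√(b + m) = √(-11013 + 18808) = √7795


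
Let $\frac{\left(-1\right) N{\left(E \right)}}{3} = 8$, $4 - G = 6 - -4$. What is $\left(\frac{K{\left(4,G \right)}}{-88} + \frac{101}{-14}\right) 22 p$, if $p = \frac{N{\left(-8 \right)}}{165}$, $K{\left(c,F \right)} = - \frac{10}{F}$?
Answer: $\frac{26734}{1155} \approx 23.146$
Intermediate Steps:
$G = -6$ ($G = 4 - \left(6 - -4\right) = 4 - \left(6 + 4\right) = 4 - 10 = -6$)
$N{\left(E \right)} = -24$ ($N{\left(E \right)} = \left(-3\right) 8 = -24$)
$p = - \frac{8}{55}$ ($p = - \frac{24}{165} = \left(-24\right) \frac{1}{165} = - \frac{8}{55} \approx -0.14545$)
$\left(\frac{K{\left(4,G \right)}}{-88} + \frac{101}{-14}\right) 22 p = \left(\frac{\left(-10\right) \frac{1}{-6}}{-88} + \frac{101}{-14}\right) 22 \left(- \frac{8}{55}\right) = \left(\left(-10\right) \left(- \frac{1}{6}\right) \left(- \frac{1}{88}\right) + 101 \left(- \frac{1}{14}\right)\right) 22 \left(- \frac{8}{55}\right) = \left(\frac{5}{3} \left(- \frac{1}{88}\right) - \frac{101}{14}\right) 22 \left(- \frac{8}{55}\right) = \left(- \frac{5}{264} - \frac{101}{14}\right) 22 \left(- \frac{8}{55}\right) = \left(- \frac{13367}{1848}\right) 22 \left(- \frac{8}{55}\right) = \left(- \frac{13367}{84}\right) \left(- \frac{8}{55}\right) = \frac{26734}{1155}$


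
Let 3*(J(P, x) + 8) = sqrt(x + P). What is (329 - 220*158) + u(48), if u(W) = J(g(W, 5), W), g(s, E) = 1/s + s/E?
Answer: -34439 + sqrt(207435)/180 ≈ -34437.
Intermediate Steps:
g(s, E) = 1/s + s/E
J(P, x) = -8 + sqrt(P + x)/3 (J(P, x) = -8 + sqrt(x + P)/3 = -8 + sqrt(P + x)/3)
u(W) = -8 + sqrt(1/W + 6*W/5)/3 (u(W) = -8 + sqrt((1/W + W/5) + W)/3 = -8 + sqrt(1/W + 6*W/5)/3)
(329 - 220*158) + u(48) = (329 - 220*158) + (-8 + sqrt(25/48 + 30*48)/15) = (329 - 34760) + (-8 + sqrt(25*(1/48) + 1440)/15) = -34431 + (-8 + sqrt(25/48 + 1440)/15) = -34431 + (-8 + sqrt(69145/48)/15) = -34431 + (-8 + (sqrt(207435)/12)/15) = -34431 + (-8 + sqrt(207435)/180) = -34439 + sqrt(207435)/180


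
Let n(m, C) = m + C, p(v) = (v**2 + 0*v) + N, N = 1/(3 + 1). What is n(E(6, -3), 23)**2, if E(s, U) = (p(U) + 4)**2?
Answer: 10093329/256 ≈ 39427.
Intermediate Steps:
N = 1/4 ≈ 0.25000
p(v) = 1/4 + v**2 (p(v) = (v**2 + 0*v) + 1/4 = (v**2 + 0) + 1/4 = v**2 + 1/4 = 1/4 + v**2)
E(s, U) = (17/4 + U**2)**2 (E(s, U) = ((1/4 + U**2) + 4)**2 = (17/4 + U**2)**2)
n(m, C) = C + m
n(E(6, -3), 23)**2 = (23 + (17 + 4*(-3)**2)**2/16)**2 = (23 + (17 + 4*9)**2/16)**2 = (23 + (17 + 36)**2/16)**2 = (23 + (1/16)*53**2)**2 = (23 + (1/16)*2809)**2 = (23 + 2809/16)**2 = (3177/16)**2 = 10093329/256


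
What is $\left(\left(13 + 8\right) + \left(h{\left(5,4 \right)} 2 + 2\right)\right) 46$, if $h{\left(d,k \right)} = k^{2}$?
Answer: $2530$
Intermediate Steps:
$\left(\left(13 + 8\right) + \left(h{\left(5,4 \right)} 2 + 2\right)\right) 46 = \left(\left(13 + 8\right) + \left(4^{2} \cdot 2 + 2\right)\right) 46 = \left(21 + \left(16 \cdot 2 + 2\right)\right) 46 = \left(21 + \left(32 + 2\right)\right) 46 = \left(21 + 34\right) 46 = 55 \cdot 46 = 2530$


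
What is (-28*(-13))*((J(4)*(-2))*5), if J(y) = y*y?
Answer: -58240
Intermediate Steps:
J(y) = y²
(-28*(-13))*((J(4)*(-2))*5) = (-28*(-13))*((4²*(-2))*5) = 364*((16*(-2))*5) = 364*(-32*5) = 364*(-160) = -58240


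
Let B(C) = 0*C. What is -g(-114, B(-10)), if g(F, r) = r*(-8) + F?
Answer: 114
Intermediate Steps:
B(C) = 0
g(F, r) = F - 8*r (g(F, r) = -8*r + F = F - 8*r)
-g(-114, B(-10)) = -(-114 - 8*0) = -(-114 + 0) = -1*(-114) = 114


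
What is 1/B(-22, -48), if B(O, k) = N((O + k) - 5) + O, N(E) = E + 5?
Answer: -1/92 ≈ -0.010870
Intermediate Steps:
N(E) = 5 + E
B(O, k) = k + 2*O (B(O, k) = (5 + ((O + k) - 5)) + O = (5 + (-5 + O + k)) + O = (O + k) + O = k + 2*O)
1/B(-22, -48) = 1/(-48 + 2*(-22)) = 1/(-48 - 44) = 1/(-92) = -1/92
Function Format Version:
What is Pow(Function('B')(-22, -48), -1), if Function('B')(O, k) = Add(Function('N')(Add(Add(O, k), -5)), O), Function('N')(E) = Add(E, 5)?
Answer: Rational(-1, 92) ≈ -0.010870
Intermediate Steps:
Function('N')(E) = Add(5, E)
Function('B')(O, k) = Add(k, Mul(2, O)) (Function('B')(O, k) = Add(Add(5, Add(Add(O, k), -5)), O) = Add(Add(5, Add(-5, O, k)), O) = Add(Add(O, k), O) = Add(k, Mul(2, O)))
Pow(Function('B')(-22, -48), -1) = Pow(Add(-48, Mul(2, -22)), -1) = Pow(Add(-48, -44), -1) = Pow(-92, -1) = Rational(-1, 92)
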